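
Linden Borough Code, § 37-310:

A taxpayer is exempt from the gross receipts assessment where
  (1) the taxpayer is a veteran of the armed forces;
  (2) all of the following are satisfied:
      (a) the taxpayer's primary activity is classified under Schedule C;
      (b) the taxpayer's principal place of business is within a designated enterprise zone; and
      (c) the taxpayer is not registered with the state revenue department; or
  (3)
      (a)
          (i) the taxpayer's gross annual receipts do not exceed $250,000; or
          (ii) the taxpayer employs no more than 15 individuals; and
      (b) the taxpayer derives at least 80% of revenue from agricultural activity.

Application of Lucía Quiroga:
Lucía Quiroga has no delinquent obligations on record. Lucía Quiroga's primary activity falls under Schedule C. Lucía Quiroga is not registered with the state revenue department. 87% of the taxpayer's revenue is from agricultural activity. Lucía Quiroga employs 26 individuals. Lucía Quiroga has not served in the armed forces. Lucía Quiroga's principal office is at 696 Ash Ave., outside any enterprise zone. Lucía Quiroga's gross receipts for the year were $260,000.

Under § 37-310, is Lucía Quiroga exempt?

No — not exempt.

(1) veteran — not met.
(a) Schedule C activity — met.
(b) in enterprise zone — not satisfied.
(c) not (state-registered) — met.
So (2) is not satisfied (T AND F AND T).
(i) receipts ≤ $250,000 — not met.
(ii) ≤ 15 employees — fails.
(a) = F OR F = false.
(b) ≥80% agricultural — met.
So (3) is not satisfied (F AND T).
So Overall is not satisfied (F OR F OR F).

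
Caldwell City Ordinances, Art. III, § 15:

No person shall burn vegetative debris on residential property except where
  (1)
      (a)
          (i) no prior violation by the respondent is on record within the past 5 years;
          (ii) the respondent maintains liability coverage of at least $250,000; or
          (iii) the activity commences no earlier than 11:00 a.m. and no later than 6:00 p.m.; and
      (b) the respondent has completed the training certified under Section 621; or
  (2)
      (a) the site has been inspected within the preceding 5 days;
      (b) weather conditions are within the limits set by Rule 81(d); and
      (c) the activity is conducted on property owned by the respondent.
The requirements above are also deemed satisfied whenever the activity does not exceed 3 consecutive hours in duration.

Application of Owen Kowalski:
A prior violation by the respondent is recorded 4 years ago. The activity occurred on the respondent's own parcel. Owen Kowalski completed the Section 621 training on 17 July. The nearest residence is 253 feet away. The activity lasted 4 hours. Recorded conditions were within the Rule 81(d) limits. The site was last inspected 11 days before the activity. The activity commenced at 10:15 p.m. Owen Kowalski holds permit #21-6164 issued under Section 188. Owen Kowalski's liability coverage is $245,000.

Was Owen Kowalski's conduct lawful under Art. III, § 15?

(i) no prior violation — fails.
(ii) coverage ≥ $250,000 — not met.
(iii) start within hours — not met.
(a) = F OR F OR F = false.
(b) training certified — holds.
(1) = F AND T = false.
(a) site inspected — fails.
(b) weather ok — met.
(c) own property — satisfied.
(2): F AND T AND T → false.
Overall: F OR F → false.
Exception (≤ 3 hrs duration) — not satisfied.
Result: main false OR exception false → false.

No — unlawful.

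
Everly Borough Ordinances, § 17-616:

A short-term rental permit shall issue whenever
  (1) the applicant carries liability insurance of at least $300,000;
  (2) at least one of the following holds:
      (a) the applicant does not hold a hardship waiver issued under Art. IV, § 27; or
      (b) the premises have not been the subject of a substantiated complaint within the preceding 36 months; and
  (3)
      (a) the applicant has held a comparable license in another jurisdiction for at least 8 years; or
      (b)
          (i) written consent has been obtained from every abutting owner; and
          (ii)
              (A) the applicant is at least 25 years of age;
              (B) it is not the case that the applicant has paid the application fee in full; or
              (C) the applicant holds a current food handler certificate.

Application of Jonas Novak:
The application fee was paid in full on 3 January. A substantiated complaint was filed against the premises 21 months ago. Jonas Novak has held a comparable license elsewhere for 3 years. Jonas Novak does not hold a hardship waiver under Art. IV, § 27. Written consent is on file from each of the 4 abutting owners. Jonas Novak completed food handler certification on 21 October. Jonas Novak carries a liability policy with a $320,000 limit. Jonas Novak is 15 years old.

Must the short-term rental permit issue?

Yes — granted.

(1) insurance ≥ $300,000 — holds.
(a) not (hardship waiver) — satisfied.
(b) no complaint in 36 mo. — not met.
(2): T OR F → true.
(a) prior license ≥ 8 yr — fails.
(i) all abutters consent — met.
(A) age ≥ 25 — not met.
(B) not (fee paid) — not met.
(C) food handler cert. — satisfied.
So (ii) is satisfied (F OR F OR T).
(b) = T AND T = true.
(3) = F OR T = true.
Overall = T AND T AND T = true.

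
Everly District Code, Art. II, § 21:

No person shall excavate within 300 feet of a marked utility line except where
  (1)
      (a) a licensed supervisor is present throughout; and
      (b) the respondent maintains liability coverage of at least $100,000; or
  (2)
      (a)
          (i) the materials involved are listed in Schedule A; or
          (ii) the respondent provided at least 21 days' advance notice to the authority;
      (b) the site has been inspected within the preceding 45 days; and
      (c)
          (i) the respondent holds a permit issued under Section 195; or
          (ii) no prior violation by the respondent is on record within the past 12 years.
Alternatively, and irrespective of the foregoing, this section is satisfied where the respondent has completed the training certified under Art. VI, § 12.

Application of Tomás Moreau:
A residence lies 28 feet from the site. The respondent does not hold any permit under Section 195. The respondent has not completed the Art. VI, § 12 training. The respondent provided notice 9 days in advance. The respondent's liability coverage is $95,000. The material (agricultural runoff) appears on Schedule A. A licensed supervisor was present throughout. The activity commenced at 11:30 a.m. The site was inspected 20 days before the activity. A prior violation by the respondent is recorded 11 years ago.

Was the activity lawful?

(a) supervisor present — met.
(b) coverage ≥ $100,000 — fails.
So (1) is not satisfied (T AND F).
(i) Schedule A material — met.
(ii) ≥21 days' notice — not satisfied.
(a): T OR F → true.
(b) site inspected — satisfied.
(i) holds permit — not met.
(ii) no prior violation — not met.
So (c) is not satisfied (F OR F).
(2): T AND T AND F → false.
Overall: F OR F → false.
Exception (training certified) — not satisfied.
Result: main false OR exception false → false.

No — unlawful.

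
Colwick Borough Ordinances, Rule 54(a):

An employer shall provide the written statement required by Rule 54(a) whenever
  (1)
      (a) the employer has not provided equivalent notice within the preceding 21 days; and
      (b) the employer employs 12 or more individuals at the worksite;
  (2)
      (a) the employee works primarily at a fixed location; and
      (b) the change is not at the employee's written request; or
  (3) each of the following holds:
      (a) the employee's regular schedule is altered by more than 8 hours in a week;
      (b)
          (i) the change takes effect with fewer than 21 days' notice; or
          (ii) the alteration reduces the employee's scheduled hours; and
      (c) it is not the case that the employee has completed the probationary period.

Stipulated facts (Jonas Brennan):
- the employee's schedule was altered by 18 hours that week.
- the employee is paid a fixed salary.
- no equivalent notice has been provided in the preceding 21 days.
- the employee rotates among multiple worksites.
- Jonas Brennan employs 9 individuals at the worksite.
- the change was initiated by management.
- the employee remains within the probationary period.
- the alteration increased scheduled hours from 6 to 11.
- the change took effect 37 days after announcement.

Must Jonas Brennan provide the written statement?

(a) no recent notice — met.
(b) ≥ 12 at site — not met.
(1) = T AND F = false.
(a) fixed location — fails.
(b) not employee-requested — met.
(2): F AND T → false.
(a) schedule shift > 8h — satisfied.
(i) < 21 days' notice — fails.
(ii) hours reduced — fails.
(b) = F OR F = false.
(c) not (past probation) — met.
So (3) is not satisfied (T AND F AND T).
Overall: F OR F OR F → false.

No — not required.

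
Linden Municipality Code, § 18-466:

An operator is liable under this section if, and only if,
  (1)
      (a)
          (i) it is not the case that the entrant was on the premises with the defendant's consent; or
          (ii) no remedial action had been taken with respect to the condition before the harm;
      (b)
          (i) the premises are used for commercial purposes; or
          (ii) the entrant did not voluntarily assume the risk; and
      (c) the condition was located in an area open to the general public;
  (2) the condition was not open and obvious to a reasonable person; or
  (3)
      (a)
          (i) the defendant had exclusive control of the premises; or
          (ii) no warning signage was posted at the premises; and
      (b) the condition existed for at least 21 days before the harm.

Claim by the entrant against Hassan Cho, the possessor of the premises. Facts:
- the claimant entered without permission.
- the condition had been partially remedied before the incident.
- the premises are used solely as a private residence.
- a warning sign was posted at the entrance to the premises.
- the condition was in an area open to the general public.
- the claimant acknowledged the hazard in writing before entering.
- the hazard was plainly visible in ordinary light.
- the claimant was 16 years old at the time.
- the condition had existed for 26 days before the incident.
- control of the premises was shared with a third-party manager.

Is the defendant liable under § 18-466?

No — not liable.

(i) not (consent to enter) — met.
(ii) no remedial action — not satisfied.
(a): T OR F → true.
(i) commercial use — not met.
(ii) no assumed risk — fails.
(b) = F OR F = false.
(c) public area — met.
(1): T AND F AND T → false.
(2) not open/obvious — not satisfied.
(i) exclusive control — fails.
(ii) no signage posted — fails.
(a) = F OR F = false.
(b) condition ≥21 days old — met.
(3): F AND T → false.
Overall: F OR F OR F → false.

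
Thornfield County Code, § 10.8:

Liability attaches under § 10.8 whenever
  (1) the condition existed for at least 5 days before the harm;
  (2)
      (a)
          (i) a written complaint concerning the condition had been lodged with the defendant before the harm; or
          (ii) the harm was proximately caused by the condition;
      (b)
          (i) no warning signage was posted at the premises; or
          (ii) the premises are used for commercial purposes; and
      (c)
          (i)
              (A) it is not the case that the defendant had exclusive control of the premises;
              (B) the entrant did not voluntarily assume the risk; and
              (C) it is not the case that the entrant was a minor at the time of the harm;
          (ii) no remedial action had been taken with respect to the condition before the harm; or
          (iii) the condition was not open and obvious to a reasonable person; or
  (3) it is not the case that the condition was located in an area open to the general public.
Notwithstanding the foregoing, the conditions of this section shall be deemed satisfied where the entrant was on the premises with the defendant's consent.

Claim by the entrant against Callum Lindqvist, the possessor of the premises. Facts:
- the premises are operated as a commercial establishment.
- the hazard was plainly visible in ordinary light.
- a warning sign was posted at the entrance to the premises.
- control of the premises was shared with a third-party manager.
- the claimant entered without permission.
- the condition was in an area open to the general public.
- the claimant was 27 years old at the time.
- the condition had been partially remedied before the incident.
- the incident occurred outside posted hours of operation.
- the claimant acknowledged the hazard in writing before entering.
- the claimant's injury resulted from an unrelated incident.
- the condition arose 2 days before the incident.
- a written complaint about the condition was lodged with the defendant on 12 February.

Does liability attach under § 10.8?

(1) condition ≥5 days old — not satisfied.
(i) complaint lodged — met.
(ii) proximate cause — fails.
(a): T OR F → true.
(i) no signage posted — not met.
(ii) commercial use — satisfied.
(b): F OR T → true.
(A) not (exclusive control) — holds.
(B) no assumed risk — not met.
(C) not (entrant a minor) — holds.
(i): T AND F AND T → false.
(ii) no remedial action — fails.
(iii) not open/obvious — not met.
(c) = F OR F OR F = false.
So (2) is not satisfied (T AND T AND F).
(3) not (public area) — not satisfied.
So Overall is not satisfied (F OR F OR F).
Exception (consent to enter) — not satisfied.
Result: main false OR exception false → false.

No — not liable.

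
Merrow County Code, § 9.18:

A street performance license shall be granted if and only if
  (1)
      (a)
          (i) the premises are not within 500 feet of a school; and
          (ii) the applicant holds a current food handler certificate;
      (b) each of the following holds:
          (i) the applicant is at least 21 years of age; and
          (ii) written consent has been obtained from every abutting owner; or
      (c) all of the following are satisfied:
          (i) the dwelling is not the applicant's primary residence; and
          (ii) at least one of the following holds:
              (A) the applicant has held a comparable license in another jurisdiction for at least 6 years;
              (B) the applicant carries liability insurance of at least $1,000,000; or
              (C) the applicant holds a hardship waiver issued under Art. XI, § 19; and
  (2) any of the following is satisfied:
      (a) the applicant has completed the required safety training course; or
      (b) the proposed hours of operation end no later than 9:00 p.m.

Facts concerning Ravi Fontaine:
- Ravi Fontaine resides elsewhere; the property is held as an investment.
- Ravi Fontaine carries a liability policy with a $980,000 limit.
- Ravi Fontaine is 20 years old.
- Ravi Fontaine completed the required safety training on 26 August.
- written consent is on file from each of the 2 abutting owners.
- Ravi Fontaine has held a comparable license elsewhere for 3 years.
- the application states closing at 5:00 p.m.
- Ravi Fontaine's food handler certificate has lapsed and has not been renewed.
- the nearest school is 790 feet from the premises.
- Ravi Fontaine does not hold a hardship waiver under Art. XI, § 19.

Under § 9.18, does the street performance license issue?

(i) ≥500 ft from school — holds.
(ii) food handler cert. — not met.
(a) = T AND F = false.
(i) age ≥ 21 — fails.
(ii) all abutters consent — satisfied.
(b): F AND T → false.
(i) not (primary residence) — satisfied.
(A) prior license ≥ 6 yr — not met.
(B) insurance ≥ $1,000,000 — fails.
(C) hardship waiver — not met.
(ii): F OR F OR F → false.
So (c) is not satisfied (T AND F).
(1): F OR F OR F → false.
(a) safety training — met.
(b) closes by 9 p.m. — satisfied.
(2): T OR T → true.
Overall: F AND T → false.

No — denied.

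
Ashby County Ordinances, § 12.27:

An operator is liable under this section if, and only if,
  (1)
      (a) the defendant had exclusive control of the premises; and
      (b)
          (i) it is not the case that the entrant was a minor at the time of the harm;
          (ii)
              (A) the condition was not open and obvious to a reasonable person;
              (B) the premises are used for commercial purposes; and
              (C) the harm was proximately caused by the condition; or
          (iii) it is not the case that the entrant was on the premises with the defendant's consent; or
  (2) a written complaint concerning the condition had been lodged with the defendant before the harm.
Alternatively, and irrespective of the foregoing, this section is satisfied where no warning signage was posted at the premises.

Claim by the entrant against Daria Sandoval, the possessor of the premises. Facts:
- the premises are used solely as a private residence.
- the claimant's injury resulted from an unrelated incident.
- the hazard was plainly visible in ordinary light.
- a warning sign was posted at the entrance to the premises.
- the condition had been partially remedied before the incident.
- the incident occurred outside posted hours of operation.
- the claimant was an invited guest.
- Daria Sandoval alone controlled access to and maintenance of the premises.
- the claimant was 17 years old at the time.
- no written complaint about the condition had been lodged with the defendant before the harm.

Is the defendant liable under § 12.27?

(a) exclusive control — met.
(i) not (entrant a minor) — fails.
(A) not open/obvious — fails.
(B) commercial use — not satisfied.
(C) proximate cause — not met.
(ii): F AND F AND F → false.
(iii) not (consent to enter) — not met.
So (b) is not satisfied (F OR F OR F).
So (1) is not satisfied (T AND F).
(2) complaint lodged — fails.
Overall: F OR F → false.
Exception (no signage posted) — not satisfied.
Result: main false OR exception false → false.

No — not liable.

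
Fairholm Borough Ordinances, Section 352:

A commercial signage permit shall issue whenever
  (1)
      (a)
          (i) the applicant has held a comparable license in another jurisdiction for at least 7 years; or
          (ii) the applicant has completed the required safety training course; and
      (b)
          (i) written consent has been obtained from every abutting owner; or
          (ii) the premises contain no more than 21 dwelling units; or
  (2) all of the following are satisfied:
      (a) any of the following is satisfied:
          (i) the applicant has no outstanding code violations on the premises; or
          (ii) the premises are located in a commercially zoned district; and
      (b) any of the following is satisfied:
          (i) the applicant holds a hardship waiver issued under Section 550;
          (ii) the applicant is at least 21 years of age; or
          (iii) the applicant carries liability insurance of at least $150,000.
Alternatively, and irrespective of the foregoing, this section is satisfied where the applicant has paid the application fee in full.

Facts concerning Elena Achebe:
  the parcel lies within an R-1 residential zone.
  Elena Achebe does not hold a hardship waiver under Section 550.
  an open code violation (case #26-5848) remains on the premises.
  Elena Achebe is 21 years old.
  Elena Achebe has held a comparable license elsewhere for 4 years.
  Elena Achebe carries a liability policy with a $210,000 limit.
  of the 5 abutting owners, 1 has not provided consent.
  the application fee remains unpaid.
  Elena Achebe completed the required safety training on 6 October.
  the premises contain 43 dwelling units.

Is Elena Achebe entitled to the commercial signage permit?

(i) prior license ≥ 7 yr — not satisfied.
(ii) safety training — holds.
(a): F OR T → true.
(i) all abutters consent — not satisfied.
(ii) ≤ 21 units — not satisfied.
So (b) is not satisfied (F OR F).
(1): T AND F → false.
(i) no code violations — not satisfied.
(ii) commercially zoned — fails.
(a) = F OR F = false.
(i) hardship waiver — not satisfied.
(ii) age ≥ 21 — holds.
(iii) insurance ≥ $150,000 — met.
(b) = F OR T OR T = true.
So (2) is not satisfied (F AND T).
Overall: F OR F → false.
Exception (fee paid) — not satisfied.
Result: main false OR exception false → false.

No — denied.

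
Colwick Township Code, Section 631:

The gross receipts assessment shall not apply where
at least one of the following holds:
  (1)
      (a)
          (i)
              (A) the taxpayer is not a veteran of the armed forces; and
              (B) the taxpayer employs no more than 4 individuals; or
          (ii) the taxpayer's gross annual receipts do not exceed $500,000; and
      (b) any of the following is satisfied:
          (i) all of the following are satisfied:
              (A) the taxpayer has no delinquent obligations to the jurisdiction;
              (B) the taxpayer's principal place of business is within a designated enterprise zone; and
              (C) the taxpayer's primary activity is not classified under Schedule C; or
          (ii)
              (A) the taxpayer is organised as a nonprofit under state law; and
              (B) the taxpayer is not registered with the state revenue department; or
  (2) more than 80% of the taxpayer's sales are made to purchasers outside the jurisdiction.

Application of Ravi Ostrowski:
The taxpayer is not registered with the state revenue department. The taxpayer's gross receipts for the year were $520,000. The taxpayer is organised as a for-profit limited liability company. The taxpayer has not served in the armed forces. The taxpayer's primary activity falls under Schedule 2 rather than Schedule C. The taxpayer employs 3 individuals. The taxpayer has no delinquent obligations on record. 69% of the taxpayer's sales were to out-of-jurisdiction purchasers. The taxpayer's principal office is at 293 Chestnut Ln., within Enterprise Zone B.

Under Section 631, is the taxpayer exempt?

Yes — exempt.

(A) not (veteran) — satisfied.
(B) ≤ 4 employees — satisfied.
So (i) is satisfied (T AND T).
(ii) receipts ≤ $500,000 — fails.
(a) = T OR F = true.
(A) no delinquency — holds.
(B) in enterprise zone — holds.
(C) not (Schedule C activity) — satisfied.
So (i) is satisfied (T AND T AND T).
(A) nonprofit — fails.
(B) not (state-registered) — satisfied.
(ii): F AND T → false.
(b): T OR F → true.
So (1) is satisfied (T AND T).
(2) >80% out-of-jur. sales — fails.
So Overall is satisfied (T OR F).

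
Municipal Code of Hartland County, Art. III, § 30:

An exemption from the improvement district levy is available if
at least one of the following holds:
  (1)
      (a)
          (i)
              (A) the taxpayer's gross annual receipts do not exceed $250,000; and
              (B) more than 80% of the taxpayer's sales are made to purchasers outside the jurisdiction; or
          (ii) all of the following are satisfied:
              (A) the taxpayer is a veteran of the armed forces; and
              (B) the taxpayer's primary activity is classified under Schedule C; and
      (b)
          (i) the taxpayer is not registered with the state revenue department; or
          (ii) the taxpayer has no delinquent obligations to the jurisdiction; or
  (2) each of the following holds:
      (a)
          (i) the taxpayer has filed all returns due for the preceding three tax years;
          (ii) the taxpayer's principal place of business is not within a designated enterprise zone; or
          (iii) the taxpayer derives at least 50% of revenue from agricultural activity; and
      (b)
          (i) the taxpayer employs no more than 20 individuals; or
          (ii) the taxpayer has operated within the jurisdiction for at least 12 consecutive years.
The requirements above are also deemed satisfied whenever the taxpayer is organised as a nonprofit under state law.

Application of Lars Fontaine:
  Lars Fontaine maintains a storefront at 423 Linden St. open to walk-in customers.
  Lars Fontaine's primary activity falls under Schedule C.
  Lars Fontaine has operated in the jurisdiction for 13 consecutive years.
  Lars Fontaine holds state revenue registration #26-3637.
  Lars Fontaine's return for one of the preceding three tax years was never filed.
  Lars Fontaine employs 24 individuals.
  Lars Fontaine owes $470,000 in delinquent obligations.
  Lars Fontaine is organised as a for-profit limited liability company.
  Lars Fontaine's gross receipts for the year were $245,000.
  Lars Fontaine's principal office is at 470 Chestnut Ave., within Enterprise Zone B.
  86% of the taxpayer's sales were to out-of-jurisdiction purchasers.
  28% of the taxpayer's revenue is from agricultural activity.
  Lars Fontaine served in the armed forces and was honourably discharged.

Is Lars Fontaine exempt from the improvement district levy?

No — not exempt.

(A) receipts ≤ $250,000 — met.
(B) >80% out-of-jur. sales — holds.
(i) = T AND T = true.
(A) veteran — met.
(B) Schedule C activity — met.
(ii) = T AND T = true.
(a): T OR T → true.
(i) not (state-registered) — not satisfied.
(ii) no delinquency — not satisfied.
(b) = F OR F = false.
(1) = T AND F = false.
(i) returns current — fails.
(ii) not (in enterprise zone) — not satisfied.
(iii) ≥50% agricultural — not met.
So (a) is not satisfied (F OR F OR F).
(i) ≤ 20 employees — not met.
(ii) ≥ 12 yrs in jurisdiction — satisfied.
(b): F OR T → true.
So (2) is not satisfied (F AND T).
Overall: F OR F → false.
Exception (nonprofit) — not satisfied.
Result: main false OR exception false → false.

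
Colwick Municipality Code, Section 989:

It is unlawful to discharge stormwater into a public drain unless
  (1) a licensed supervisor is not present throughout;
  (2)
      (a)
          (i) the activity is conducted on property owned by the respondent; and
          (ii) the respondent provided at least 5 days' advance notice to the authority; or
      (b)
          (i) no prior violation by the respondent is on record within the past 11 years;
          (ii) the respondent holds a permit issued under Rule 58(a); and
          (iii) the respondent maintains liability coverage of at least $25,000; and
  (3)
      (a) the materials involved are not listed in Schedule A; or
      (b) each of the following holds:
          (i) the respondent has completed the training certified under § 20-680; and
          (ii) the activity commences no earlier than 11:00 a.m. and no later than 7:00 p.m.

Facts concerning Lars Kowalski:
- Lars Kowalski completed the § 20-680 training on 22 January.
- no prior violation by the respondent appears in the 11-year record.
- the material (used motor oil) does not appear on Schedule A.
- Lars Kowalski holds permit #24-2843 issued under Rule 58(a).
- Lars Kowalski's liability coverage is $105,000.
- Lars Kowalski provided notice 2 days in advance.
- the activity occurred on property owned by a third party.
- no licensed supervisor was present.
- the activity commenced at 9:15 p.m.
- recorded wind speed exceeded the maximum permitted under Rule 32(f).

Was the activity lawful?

Yes — lawful.

(1) not (supervisor present) — satisfied.
(i) own property — fails.
(ii) ≥5 days' notice — not met.
(a) = F AND F = false.
(i) no prior violation — met.
(ii) holds permit — met.
(iii) coverage ≥ $25,000 — holds.
So (b) is satisfied (T AND T AND T).
(2) = F OR T = true.
(a) not (Schedule A material) — met.
(i) training certified — met.
(ii) start within hours — not met.
So (b) is not satisfied (T AND F).
So (3) is satisfied (T OR F).
Overall = T AND T AND T = true.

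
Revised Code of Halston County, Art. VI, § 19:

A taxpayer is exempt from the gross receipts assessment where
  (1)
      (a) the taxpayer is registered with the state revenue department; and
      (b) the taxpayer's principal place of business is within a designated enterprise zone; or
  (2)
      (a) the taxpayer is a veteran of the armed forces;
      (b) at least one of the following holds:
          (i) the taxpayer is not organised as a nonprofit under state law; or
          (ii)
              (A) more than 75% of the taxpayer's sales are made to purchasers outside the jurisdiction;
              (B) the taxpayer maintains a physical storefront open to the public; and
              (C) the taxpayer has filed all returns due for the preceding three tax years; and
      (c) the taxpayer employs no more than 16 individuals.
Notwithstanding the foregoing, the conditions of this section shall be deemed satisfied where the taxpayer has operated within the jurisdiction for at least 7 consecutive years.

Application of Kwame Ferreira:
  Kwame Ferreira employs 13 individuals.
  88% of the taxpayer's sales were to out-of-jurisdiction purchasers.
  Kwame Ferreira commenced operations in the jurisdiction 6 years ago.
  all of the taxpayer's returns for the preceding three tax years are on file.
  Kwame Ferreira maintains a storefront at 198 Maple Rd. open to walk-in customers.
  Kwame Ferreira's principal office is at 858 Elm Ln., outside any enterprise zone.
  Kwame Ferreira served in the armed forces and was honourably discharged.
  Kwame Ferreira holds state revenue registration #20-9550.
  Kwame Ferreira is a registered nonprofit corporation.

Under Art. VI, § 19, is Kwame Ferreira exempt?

(a) state-registered — met.
(b) in enterprise zone — fails.
So (1) is not satisfied (T AND F).
(a) veteran — satisfied.
(i) not (nonprofit) — fails.
(A) >75% out-of-jur. sales — holds.
(B) has storefront — met.
(C) returns current — satisfied.
So (ii) is satisfied (T AND T AND T).
So (b) is satisfied (F OR T).
(c) ≤ 16 employees — holds.
(2) = T AND T AND T = true.
So Overall is satisfied (F OR T).
Exception (≥ 7 yrs in jurisdiction) — not satisfied.
Result: main true OR exception false → true.

Yes — exempt.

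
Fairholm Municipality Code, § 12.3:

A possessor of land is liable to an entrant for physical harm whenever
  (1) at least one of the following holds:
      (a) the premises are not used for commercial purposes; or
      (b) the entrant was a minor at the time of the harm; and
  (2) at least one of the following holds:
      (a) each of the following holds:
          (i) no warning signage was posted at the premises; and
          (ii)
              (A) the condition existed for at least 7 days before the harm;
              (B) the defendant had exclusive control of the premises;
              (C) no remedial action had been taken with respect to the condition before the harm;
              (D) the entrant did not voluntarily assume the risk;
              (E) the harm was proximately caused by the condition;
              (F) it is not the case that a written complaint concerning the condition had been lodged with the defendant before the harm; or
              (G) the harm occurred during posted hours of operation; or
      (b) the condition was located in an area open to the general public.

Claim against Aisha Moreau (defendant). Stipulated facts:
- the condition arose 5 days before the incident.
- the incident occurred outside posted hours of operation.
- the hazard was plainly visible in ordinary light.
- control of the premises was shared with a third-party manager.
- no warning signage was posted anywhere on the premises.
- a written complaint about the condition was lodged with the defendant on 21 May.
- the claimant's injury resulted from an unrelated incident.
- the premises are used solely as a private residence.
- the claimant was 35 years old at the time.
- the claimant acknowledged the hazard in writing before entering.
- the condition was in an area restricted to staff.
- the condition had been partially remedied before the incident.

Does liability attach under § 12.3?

(a) not (commercial use) — holds.
(b) entrant a minor — fails.
(1): T OR F → true.
(i) no signage posted — met.
(A) condition ≥7 days old — fails.
(B) exclusive control — not met.
(C) no remedial action — fails.
(D) no assumed risk — fails.
(E) proximate cause — not met.
(F) not (complaint lodged) — not met.
(G) during posted hours — not met.
(ii): F OR F OR F OR F OR F OR F OR F → false.
So (a) is not satisfied (T AND F).
(b) public area — not satisfied.
(2): F OR F → false.
Overall: T AND F → false.

No — not liable.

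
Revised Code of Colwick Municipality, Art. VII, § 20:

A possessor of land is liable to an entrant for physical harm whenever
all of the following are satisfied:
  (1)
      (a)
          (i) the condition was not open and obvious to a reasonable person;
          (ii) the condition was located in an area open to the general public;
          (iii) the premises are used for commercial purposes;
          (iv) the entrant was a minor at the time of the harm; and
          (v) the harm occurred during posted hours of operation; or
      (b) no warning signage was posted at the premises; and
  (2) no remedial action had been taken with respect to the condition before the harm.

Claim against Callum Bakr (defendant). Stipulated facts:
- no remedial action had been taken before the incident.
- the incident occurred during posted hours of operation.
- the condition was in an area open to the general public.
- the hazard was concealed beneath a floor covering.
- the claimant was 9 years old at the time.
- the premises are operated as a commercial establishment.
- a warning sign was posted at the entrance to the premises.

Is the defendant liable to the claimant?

Yes — liable.

(i) not open/obvious — holds.
(ii) public area — satisfied.
(iii) commercial use — holds.
(iv) entrant a minor — satisfied.
(v) during posted hours — satisfied.
So (a) is satisfied (T AND T AND T AND T AND T).
(b) no signage posted — not met.
So (1) is satisfied (T OR F).
(2) no remedial action — holds.
Overall: T AND T → true.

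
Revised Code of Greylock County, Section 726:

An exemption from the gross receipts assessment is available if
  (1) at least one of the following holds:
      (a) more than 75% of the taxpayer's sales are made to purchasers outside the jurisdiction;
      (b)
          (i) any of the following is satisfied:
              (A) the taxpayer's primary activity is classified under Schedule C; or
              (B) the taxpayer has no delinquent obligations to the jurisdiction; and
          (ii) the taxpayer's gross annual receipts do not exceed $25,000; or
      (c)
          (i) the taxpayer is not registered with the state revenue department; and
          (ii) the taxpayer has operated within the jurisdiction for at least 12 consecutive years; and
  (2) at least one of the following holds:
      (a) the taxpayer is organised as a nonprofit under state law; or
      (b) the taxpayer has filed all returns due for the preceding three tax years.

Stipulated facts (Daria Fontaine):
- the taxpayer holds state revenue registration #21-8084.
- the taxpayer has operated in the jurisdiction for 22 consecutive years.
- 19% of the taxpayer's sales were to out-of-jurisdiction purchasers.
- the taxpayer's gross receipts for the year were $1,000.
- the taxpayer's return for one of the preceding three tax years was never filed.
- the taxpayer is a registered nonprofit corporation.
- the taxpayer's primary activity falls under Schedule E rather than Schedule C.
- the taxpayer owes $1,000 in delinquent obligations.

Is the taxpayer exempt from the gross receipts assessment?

(a) >75% out-of-jur. sales — fails.
(A) Schedule C activity — not satisfied.
(B) no delinquency — not met.
So (i) is not satisfied (F OR F).
(ii) receipts ≤ $25,000 — satisfied.
So (b) is not satisfied (F AND T).
(i) not (state-registered) — fails.
(ii) ≥ 12 yrs in jurisdiction — holds.
So (c) is not satisfied (F AND T).
So (1) is not satisfied (F OR F OR F).
(a) nonprofit — met.
(b) returns current — not met.
(2) = T OR F = true.
Overall: F AND T → false.

No — not exempt.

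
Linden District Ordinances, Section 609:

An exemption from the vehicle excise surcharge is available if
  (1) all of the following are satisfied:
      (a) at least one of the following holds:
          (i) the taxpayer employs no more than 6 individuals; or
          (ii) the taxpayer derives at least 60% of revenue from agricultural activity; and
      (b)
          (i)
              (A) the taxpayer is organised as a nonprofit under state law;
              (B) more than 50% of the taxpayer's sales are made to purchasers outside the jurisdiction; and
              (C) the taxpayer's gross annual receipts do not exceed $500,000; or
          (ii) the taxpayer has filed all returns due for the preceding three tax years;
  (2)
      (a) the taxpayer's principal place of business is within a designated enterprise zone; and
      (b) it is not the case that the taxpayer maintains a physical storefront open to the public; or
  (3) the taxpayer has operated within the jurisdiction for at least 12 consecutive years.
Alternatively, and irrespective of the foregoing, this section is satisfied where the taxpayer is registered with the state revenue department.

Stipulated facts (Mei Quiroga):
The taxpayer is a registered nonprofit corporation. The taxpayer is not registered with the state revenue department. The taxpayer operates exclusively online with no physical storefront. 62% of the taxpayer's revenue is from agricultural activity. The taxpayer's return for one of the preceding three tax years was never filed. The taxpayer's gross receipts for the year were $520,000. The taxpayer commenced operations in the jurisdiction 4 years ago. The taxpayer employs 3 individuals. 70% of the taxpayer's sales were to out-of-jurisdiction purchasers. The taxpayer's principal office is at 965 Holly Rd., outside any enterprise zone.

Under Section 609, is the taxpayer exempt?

(i) ≤ 6 employees — met.
(ii) ≥60% agricultural — satisfied.
(a): T OR T → true.
(A) nonprofit — satisfied.
(B) >50% out-of-jur. sales — met.
(C) receipts ≤ $500,000 — not satisfied.
(i) = T AND T AND F = false.
(ii) returns current — not met.
(b): F OR F → false.
So (1) is not satisfied (T AND F).
(a) in enterprise zone — fails.
(b) not (has storefront) — satisfied.
So (2) is not satisfied (F AND T).
(3) ≥ 12 yrs in jurisdiction — not met.
Overall = F OR F OR F = false.
Exception (state-registered) — not satisfied.
Result: main false OR exception false → false.

No — not exempt.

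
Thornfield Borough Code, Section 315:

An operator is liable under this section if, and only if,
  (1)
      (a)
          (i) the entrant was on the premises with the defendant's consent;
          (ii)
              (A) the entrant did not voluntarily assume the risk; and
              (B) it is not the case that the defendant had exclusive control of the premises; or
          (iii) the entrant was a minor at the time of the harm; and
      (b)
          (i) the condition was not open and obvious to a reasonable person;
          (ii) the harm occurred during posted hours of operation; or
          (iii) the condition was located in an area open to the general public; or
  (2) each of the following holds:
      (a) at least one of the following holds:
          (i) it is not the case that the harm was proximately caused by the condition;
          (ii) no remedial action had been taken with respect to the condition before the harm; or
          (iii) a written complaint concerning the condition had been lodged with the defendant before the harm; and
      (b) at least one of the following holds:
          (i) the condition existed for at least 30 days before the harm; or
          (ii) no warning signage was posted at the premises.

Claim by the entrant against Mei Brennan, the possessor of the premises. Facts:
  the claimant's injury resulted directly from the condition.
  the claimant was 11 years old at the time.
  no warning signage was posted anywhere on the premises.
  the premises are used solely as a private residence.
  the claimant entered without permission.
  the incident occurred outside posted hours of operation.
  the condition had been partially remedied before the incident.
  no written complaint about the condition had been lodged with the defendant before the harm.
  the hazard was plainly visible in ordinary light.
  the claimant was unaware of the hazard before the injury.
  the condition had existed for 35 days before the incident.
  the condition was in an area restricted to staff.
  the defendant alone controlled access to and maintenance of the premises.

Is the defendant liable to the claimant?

(i) consent to enter — fails.
(A) no assumed risk — met.
(B) not (exclusive control) — not met.
So (ii) is not satisfied (T AND F).
(iii) entrant a minor — holds.
So (a) is satisfied (F OR F OR T).
(i) not open/obvious — fails.
(ii) during posted hours — fails.
(iii) public area — not satisfied.
(b): F OR F OR F → false.
(1) = T AND F = false.
(i) not (proximate cause) — not satisfied.
(ii) no remedial action — fails.
(iii) complaint lodged — not met.
(a) = F OR F OR F = false.
(i) condition ≥30 days old — satisfied.
(ii) no signage posted — holds.
(b) = T OR T = true.
So (2) is not satisfied (F AND T).
So Overall is not satisfied (F OR F).

No — not liable.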